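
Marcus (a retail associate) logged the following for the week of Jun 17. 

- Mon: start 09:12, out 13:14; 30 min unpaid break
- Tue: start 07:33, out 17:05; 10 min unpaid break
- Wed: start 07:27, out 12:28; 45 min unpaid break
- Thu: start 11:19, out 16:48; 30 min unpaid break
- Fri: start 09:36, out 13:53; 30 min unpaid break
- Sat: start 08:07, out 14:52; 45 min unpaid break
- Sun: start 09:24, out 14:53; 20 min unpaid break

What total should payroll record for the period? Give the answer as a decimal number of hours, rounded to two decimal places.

37.08 hours

Mon: 09:12–13:14 = 4 h 2 min; less 30 min break → 3 h 32 min
Tue: 07:33–17:05 = 9 h 32 min; less 10 min break → 9 h 22 min
Wed: 07:27–12:28 = 5 h 1 min; less 45 min break → 4 h 16 min
Thu: 11:19–16:48 = 5 h 29 min; less 30 min break → 4 h 59 min
Fri: 09:36–13:53 = 4 h 17 min; less 30 min break → 3 h 47 min
Sat: 08:07–14:52 = 6 h 45 min; less 45 min break → 6 h 0 min
Sun: 09:24–14:53 = 5 h 29 min; less 20 min break → 5 h 9 min
Total: 3 h 32 min + 9 h 22 min + 4 h 16 min + 4 h 59 min + 3 h 47 min + 6 h 0 min + 5 h 9 min = 37 h 5 min.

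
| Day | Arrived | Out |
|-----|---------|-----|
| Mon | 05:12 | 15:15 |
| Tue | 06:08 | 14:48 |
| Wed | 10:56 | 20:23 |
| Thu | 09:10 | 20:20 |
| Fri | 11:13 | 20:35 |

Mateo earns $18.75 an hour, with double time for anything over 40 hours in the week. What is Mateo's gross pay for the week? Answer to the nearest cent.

$1076.25

Mon: 05:12–15:15 = 10 h 3 min
Tue: 06:08–14:48 = 8 h 40 min
Wed: 10:56–20:23 = 9 h 27 min
Thu: 09:10–20:20 = 11 h 10 min
Fri: 11:13–20:35 = 9 h 22 min
Total worked: 48 h 42 min = 2922 min.
Regular 40 h 0 min = 2400 min at $18.75/h; overtime 8 h 42 min = 522 min at $37.50/h.
Pay = (2400 × $18.75 + 522 × $37.50) ÷ 60 = $1076.25.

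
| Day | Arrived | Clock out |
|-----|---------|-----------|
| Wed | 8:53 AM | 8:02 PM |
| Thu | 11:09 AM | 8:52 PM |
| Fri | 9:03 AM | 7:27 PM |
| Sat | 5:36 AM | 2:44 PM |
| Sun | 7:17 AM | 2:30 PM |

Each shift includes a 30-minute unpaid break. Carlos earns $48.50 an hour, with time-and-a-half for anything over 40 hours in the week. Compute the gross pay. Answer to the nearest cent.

Wed: 8:53 AM–8:02 PM = 11 h 9 min; less 30 min break → 10 h 39 min
Thu: 11:09 AM–8:52 PM = 9 h 43 min; less 30 min break → 9 h 13 min
Fri: 9:03 AM–7:27 PM = 10 h 24 min; less 30 min break → 9 h 54 min
Sat: 5:36 AM–2:44 PM = 9 h 8 min; less 30 min break → 8 h 38 min
Sun: 7:17 AM–2:30 PM = 7 h 13 min; less 30 min break → 6 h 43 min
Total worked: 45 h 7 min = 2707 min.
Regular 40 h 0 min = 2400 min at $48.50/h; overtime 5 h 7 min = 307 min at $72.75/h.
Pay = (2400 × $48.50 + 307 × $72.75) ÷ 60 = $2312.24.

$2312.24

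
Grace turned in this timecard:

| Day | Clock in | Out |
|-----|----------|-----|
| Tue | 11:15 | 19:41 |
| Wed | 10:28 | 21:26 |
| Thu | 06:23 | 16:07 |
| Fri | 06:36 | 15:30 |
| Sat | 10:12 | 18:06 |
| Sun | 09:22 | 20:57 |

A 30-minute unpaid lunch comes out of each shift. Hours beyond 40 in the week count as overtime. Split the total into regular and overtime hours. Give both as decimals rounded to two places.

Regular 40.00 hours, overtime 14.52 hours

Tue: 11:15–19:41 = 8 h 26 min; less 30 min break → 7 h 56 min
Wed: 10:28–21:26 = 10 h 58 min; less 30 min break → 10 h 28 min
Thu: 06:23–16:07 = 9 h 44 min; less 30 min break → 9 h 14 min
Fri: 06:36–15:30 = 8 h 54 min; less 30 min break → 8 h 24 min
Sat: 10:12–18:06 = 7 h 54 min; less 30 min break → 7 h 24 min
Sun: 09:22–20:57 = 11 h 35 min; less 30 min break → 11 h 5 min
Total worked: 54 h 31 min = 54.52 h.
Threshold 40 h → overtime 14 h 31 min, regular 40 h 0 min.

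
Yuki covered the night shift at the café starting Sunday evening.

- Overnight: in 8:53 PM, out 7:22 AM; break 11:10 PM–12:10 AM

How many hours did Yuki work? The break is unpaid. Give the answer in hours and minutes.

Overnight: 8:53 PM → midnight = 3 h 7 min; midnight → 7:22 AM = 7 h 22 min; span 10 h 29 min; less 60 min break → 9 h 29 min

9 h 29 min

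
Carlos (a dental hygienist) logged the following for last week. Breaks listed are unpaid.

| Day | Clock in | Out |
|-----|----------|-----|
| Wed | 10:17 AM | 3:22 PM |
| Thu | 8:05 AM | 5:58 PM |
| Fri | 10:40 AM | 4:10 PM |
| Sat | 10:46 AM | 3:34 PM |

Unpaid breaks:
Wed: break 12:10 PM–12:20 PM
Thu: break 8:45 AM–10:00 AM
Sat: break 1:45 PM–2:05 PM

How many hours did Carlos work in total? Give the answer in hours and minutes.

23 h 31 min

Wed: 10:17 AM–3:22 PM = 5 h 5 min; less 10 min break → 4 h 55 min
Thu: 8:05 AM–5:58 PM = 9 h 53 min; less 75 min break → 8 h 38 min
Fri: 10:40 AM–4:10 PM = 5 h 30 min
Sat: 10:46 AM–3:34 PM = 4 h 48 min; less 20 min break → 4 h 28 min
Total: 4 h 55 min + 8 h 38 min + 5 h 30 min + 4 h 28 min = 23 h 31 min.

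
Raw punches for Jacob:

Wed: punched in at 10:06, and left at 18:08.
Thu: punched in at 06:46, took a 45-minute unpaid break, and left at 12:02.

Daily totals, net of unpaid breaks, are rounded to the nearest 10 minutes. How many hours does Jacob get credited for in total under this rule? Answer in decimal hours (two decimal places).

12.50 hours

Wed: 10:06–18:08 = 8 h 2 min → rounds to 8 h 0 min
Thu: 06:46–12:02 = 5 h 16 min − 45 min = 4 h 31 min → rounds to 4 h 30 min
Total credited: 12 h 30 min.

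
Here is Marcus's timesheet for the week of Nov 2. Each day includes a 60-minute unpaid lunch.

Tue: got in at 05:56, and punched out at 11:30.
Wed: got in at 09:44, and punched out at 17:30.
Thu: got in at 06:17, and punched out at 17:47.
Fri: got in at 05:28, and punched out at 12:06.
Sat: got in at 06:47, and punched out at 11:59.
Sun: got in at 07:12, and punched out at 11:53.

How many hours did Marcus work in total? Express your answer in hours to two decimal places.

35.35 hours

Tue: 05:56–11:30 = 5 h 34 min; less 60 min break → 4 h 34 min
Wed: 09:44–17:30 = 7 h 46 min; less 60 min break → 6 h 46 min
Thu: 06:17–17:47 = 11 h 30 min; less 60 min break → 10 h 30 min
Fri: 05:28–12:06 = 6 h 38 min; less 60 min break → 5 h 38 min
Sat: 06:47–11:59 = 5 h 12 min; less 60 min break → 4 h 12 min
Sun: 07:12–11:53 = 4 h 41 min; less 60 min break → 3 h 41 min
Total: 4 h 34 min + 6 h 46 min + 10 h 30 min + 5 h 38 min + 4 h 12 min + 3 h 41 min = 35 h 21 min.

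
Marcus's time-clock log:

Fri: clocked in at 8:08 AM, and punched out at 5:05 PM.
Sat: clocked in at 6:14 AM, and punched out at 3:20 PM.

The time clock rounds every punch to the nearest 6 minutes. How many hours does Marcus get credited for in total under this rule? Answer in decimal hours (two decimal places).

18.10 hours

Fri: in 8:08 AM→8:06 AM, out 5:05 PM→5:06 PM; 9 h 0 min
Sat: in 6:14 AM→6:12 AM, out 3:20 PM→3:18 PM; 9 h 6 min
Total credited: 18 h 6 min.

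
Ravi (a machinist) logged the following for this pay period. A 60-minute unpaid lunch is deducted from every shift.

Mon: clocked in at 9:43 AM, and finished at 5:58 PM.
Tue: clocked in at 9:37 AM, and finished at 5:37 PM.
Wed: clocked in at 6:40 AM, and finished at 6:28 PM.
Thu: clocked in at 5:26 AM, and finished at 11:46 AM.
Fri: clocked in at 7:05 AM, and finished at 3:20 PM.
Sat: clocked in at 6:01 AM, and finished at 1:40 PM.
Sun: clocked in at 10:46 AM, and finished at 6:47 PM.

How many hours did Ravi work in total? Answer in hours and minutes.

Mon: 9:43 AM–5:58 PM = 8 h 15 min; less 60 min break → 7 h 15 min
Tue: 9:37 AM–5:37 PM = 8 h 0 min; less 60 min break → 7 h 0 min
Wed: 6:40 AM–6:28 PM = 11 h 48 min; less 60 min break → 10 h 48 min
Thu: 5:26 AM–11:46 AM = 6 h 20 min; less 60 min break → 5 h 20 min
Fri: 7:05 AM–3:20 PM = 8 h 15 min; less 60 min break → 7 h 15 min
Sat: 6:01 AM–1:40 PM = 7 h 39 min; less 60 min break → 6 h 39 min
Sun: 10:46 AM–6:47 PM = 8 h 1 min; less 60 min break → 7 h 1 min
Total: 7 h 15 min + 7 h 0 min + 10 h 48 min + 5 h 20 min + 7 h 15 min + 6 h 39 min + 7 h 1 min = 51 h 18 min.

51 h 18 min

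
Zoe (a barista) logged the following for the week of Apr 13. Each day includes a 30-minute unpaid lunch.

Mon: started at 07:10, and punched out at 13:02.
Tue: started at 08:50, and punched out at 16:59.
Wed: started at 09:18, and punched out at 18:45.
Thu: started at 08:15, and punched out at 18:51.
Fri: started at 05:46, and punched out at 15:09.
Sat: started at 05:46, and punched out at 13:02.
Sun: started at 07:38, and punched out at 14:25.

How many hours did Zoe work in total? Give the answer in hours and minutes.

Mon: 07:10–13:02 = 5 h 52 min; less 30 min break → 5 h 22 min
Tue: 08:50–16:59 = 8 h 9 min; less 30 min break → 7 h 39 min
Wed: 09:18–18:45 = 9 h 27 min; less 30 min break → 8 h 57 min
Thu: 08:15–18:51 = 10 h 36 min; less 30 min break → 10 h 6 min
Fri: 05:46–15:09 = 9 h 23 min; less 30 min break → 8 h 53 min
Sat: 05:46–13:02 = 7 h 16 min; less 30 min break → 6 h 46 min
Sun: 07:38–14:25 = 6 h 47 min; less 30 min break → 6 h 17 min
Total: 5 h 22 min + 7 h 39 min + 8 h 57 min + 10 h 6 min + 8 h 53 min + 6 h 46 min + 6 h 17 min = 54 h 0 min.

54 h 0 min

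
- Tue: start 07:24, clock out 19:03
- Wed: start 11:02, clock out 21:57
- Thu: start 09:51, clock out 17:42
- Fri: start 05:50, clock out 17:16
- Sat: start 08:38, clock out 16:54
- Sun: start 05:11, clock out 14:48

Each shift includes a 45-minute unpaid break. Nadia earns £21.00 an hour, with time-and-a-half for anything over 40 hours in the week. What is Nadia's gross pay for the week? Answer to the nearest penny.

£1319.85

Tue: 07:24–19:03 = 11 h 39 min; less 45 min break → 10 h 54 min
Wed: 11:02–21:57 = 10 h 55 min; less 45 min break → 10 h 10 min
Thu: 09:51–17:42 = 7 h 51 min; less 45 min break → 7 h 6 min
Fri: 05:50–17:16 = 11 h 26 min; less 45 min break → 10 h 41 min
Sat: 08:38–16:54 = 8 h 16 min; less 45 min break → 7 h 31 min
Sun: 05:11–14:48 = 9 h 37 min; less 45 min break → 8 h 52 min
Total worked: 55 h 14 min = 3314 min.
Regular 40 h 0 min = 2400 min at £21.00/h; overtime 15 h 14 min = 914 min at £31.50/h.
Pay = (2400 × £21.00 + 914 × £31.50) ÷ 60 = £1319.85.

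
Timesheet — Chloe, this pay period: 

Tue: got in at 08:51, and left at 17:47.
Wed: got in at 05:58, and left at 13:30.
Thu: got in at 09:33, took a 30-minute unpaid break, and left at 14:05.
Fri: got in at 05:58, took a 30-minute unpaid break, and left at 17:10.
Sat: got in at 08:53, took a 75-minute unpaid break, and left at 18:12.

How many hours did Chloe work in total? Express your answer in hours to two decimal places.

39.27 hours

Tue: 08:51–17:47 = 8 h 56 min
Wed: 05:58–13:30 = 7 h 32 min
Thu: 09:33–14:05 = 4 h 32 min; less 30 min break → 4 h 2 min
Fri: 05:58–17:10 = 11 h 12 min; less 30 min break → 10 h 42 min
Sat: 08:53–18:12 = 9 h 19 min; less 75 min break → 8 h 4 min
Total: 8 h 56 min + 7 h 32 min + 4 h 2 min + 10 h 42 min + 8 h 4 min = 39 h 16 min.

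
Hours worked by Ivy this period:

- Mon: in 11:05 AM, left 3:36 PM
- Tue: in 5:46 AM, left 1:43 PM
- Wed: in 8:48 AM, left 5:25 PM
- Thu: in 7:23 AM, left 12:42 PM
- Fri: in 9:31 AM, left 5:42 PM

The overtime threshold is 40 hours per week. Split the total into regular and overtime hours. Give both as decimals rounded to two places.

Mon: 11:05 AM–3:36 PM = 4 h 31 min
Tue: 5:46 AM–1:43 PM = 7 h 57 min
Wed: 8:48 AM–5:25 PM = 8 h 37 min
Thu: 7:23 AM–12:42 PM = 5 h 19 min
Fri: 9:31 AM–5:42 PM = 8 h 11 min
Total worked: 34 h 35 min = 34.58 h.
Threshold 40 h → overtime 0 h 0 min, regular 34 h 35 min.

Regular 34.58 hours, overtime 0.00 hours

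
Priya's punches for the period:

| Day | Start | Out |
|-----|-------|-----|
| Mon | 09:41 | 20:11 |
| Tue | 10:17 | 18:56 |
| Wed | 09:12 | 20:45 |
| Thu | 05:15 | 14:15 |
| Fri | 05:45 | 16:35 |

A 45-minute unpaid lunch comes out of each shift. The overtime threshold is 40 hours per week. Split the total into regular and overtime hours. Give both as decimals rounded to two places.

Regular 40.00 hours, overtime 6.78 hours

Mon: 09:41–20:11 = 10 h 30 min; less 45 min break → 9 h 45 min
Tue: 10:17–18:56 = 8 h 39 min; less 45 min break → 7 h 54 min
Wed: 09:12–20:45 = 11 h 33 min; less 45 min break → 10 h 48 min
Thu: 05:15–14:15 = 9 h 0 min; less 45 min break → 8 h 15 min
Fri: 05:45–16:35 = 10 h 50 min; less 45 min break → 10 h 5 min
Total worked: 46 h 47 min = 46.78 h.
Threshold 40 h → overtime 6 h 47 min, regular 40 h 0 min.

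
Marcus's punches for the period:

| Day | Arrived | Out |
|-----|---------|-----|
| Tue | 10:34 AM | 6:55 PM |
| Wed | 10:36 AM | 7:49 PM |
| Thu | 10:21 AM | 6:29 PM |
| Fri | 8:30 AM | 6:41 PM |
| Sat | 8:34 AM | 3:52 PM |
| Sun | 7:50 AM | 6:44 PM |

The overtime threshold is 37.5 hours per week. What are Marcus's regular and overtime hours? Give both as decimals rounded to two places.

Tue: 10:34 AM–6:55 PM = 8 h 21 min
Wed: 10:36 AM–7:49 PM = 9 h 13 min
Thu: 10:21 AM–6:29 PM = 8 h 8 min
Fri: 8:30 AM–6:41 PM = 10 h 11 min
Sat: 8:34 AM–3:52 PM = 7 h 18 min
Sun: 7:50 AM–6:44 PM = 10 h 54 min
Total worked: 54 h 5 min = 54.08 h.
Threshold 37.5 h → overtime 16 h 35 min, regular 37 h 30 min.

Regular 37.50 hours, overtime 16.58 hours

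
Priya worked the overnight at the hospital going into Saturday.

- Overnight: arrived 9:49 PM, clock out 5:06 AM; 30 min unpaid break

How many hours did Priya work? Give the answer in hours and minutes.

6 h 47 min

Overnight: 9:49 PM → midnight = 2 h 11 min; midnight → 5:06 AM = 5 h 6 min; span 7 h 17 min; less 30 min break → 6 h 47 min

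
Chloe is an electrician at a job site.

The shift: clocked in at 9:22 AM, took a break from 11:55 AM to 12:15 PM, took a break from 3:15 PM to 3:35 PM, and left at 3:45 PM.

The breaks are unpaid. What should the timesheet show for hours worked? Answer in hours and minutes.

The shift: 9:22 AM–3:45 PM = 6 h 23 min; less 40 min break → 5 h 43 min

5 h 43 min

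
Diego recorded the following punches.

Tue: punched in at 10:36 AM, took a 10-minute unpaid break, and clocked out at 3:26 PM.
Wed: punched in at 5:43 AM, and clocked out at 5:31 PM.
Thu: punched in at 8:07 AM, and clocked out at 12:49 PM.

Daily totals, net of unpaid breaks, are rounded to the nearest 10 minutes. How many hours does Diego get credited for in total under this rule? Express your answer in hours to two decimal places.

Tue: 10:36 AM–3:26 PM = 4 h 50 min − 10 min = 4 h 40 min → rounds to 4 h 40 min
Wed: 5:43 AM–5:31 PM = 11 h 48 min → rounds to 11 h 50 min
Thu: 8:07 AM–12:49 PM = 4 h 42 min → rounds to 4 h 40 min
Total credited: 21 h 10 min.

21.17 hours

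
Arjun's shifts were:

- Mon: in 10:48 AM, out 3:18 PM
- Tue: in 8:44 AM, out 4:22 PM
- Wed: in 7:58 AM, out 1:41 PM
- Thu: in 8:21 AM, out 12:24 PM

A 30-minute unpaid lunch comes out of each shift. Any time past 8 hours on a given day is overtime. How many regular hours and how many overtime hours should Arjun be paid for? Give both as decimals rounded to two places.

Regular 19.90 hours, overtime 0.00 hours

Mon: 10:48 AM–3:18 PM = 4 h 30 min; less 30 min break → 4 h 0 min
Tue: 8:44 AM–4:22 PM = 7 h 38 min; less 30 min break → 7 h 8 min
Wed: 7:58 AM–1:41 PM = 5 h 43 min; less 30 min break → 5 h 13 min
Thu: 8:21 AM–12:24 PM = 4 h 3 min; less 30 min break → 3 h 33 min
Mon reg 4 h 0 min / OT 0 h 0 min; Tue reg 7 h 8 min / OT 0 h 0 min; Wed reg 5 h 13 min / OT 0 h 0 min; Thu reg 3 h 33 min / OT 0 h 0 min.
Totals: regular 19 h 54 min, overtime 0 h 0 min.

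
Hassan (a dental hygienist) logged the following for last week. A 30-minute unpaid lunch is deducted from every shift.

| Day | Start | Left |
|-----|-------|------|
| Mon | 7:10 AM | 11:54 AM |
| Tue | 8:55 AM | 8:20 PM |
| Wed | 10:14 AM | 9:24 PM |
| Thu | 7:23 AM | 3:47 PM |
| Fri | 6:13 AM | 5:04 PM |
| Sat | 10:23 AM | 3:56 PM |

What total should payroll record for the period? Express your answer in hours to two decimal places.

49.12 hours

Mon: 7:10 AM–11:54 AM = 4 h 44 min; less 30 min break → 4 h 14 min
Tue: 8:55 AM–8:20 PM = 11 h 25 min; less 30 min break → 10 h 55 min
Wed: 10:14 AM–9:24 PM = 11 h 10 min; less 30 min break → 10 h 40 min
Thu: 7:23 AM–3:47 PM = 8 h 24 min; less 30 min break → 7 h 54 min
Fri: 6:13 AM–5:04 PM = 10 h 51 min; less 30 min break → 10 h 21 min
Sat: 10:23 AM–3:56 PM = 5 h 33 min; less 30 min break → 5 h 3 min
Total: 4 h 14 min + 10 h 55 min + 10 h 40 min + 7 h 54 min + 10 h 21 min + 5 h 3 min = 49 h 7 min.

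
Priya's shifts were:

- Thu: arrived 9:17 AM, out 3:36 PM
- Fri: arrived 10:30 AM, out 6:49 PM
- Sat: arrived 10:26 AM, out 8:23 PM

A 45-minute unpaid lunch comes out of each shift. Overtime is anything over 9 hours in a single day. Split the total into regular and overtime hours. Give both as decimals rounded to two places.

Thu: 9:17 AM–3:36 PM = 6 h 19 min; less 45 min break → 5 h 34 min
Fri: 10:30 AM–6:49 PM = 8 h 19 min; less 45 min break → 7 h 34 min
Sat: 10:26 AM–8:23 PM = 9 h 57 min; less 45 min break → 9 h 12 min
Thu reg 5 h 34 min / OT 0 h 0 min; Fri reg 7 h 34 min / OT 0 h 0 min; Sat reg 9 h 0 min / OT 0 h 12 min.
Totals: regular 22 h 8 min, overtime 0 h 12 min.

Regular 22.13 hours, overtime 0.20 hours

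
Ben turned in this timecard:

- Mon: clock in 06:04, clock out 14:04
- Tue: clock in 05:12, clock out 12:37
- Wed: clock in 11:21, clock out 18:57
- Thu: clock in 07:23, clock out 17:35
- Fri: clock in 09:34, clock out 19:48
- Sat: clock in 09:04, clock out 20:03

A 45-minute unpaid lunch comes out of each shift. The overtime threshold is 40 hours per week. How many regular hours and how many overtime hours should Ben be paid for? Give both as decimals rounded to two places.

Regular 40.00 hours, overtime 9.93 hours

Mon: 06:04–14:04 = 8 h 0 min; less 45 min break → 7 h 15 min
Tue: 05:12–12:37 = 7 h 25 min; less 45 min break → 6 h 40 min
Wed: 11:21–18:57 = 7 h 36 min; less 45 min break → 6 h 51 min
Thu: 07:23–17:35 = 10 h 12 min; less 45 min break → 9 h 27 min
Fri: 09:34–19:48 = 10 h 14 min; less 45 min break → 9 h 29 min
Sat: 09:04–20:03 = 10 h 59 min; less 45 min break → 10 h 14 min
Total worked: 49 h 56 min = 49.93 h.
Threshold 40 h → overtime 9 h 56 min, regular 40 h 0 min.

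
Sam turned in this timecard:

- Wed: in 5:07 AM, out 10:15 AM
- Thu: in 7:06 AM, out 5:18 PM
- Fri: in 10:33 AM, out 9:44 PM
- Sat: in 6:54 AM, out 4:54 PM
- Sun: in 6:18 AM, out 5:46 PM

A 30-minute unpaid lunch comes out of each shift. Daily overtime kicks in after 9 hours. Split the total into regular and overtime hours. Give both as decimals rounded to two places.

Regular 40.63 hours, overtime 4.85 hours

Wed: 5:07 AM–10:15 AM = 5 h 8 min; less 30 min break → 4 h 38 min
Thu: 7:06 AM–5:18 PM = 10 h 12 min; less 30 min break → 9 h 42 min
Fri: 10:33 AM–9:44 PM = 11 h 11 min; less 30 min break → 10 h 41 min
Sat: 6:54 AM–4:54 PM = 10 h 0 min; less 30 min break → 9 h 30 min
Sun: 6:18 AM–5:46 PM = 11 h 28 min; less 30 min break → 10 h 58 min
Wed reg 4 h 38 min / OT 0 h 0 min; Thu reg 9 h 0 min / OT 0 h 42 min; Fri reg 9 h 0 min / OT 1 h 41 min; Sat reg 9 h 0 min / OT 0 h 30 min; Sun reg 9 h 0 min / OT 1 h 58 min.
Totals: regular 40 h 38 min, overtime 4 h 51 min.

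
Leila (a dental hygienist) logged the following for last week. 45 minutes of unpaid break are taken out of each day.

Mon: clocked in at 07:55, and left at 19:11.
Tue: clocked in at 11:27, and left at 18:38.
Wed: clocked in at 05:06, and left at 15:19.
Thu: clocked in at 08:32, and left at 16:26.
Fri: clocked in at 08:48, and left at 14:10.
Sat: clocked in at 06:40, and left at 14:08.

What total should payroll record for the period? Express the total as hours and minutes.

44 h 54 min

Mon: 07:55–19:11 = 11 h 16 min; less 45 min break → 10 h 31 min
Tue: 11:27–18:38 = 7 h 11 min; less 45 min break → 6 h 26 min
Wed: 05:06–15:19 = 10 h 13 min; less 45 min break → 9 h 28 min
Thu: 08:32–16:26 = 7 h 54 min; less 45 min break → 7 h 9 min
Fri: 08:48–14:10 = 5 h 22 min; less 45 min break → 4 h 37 min
Sat: 06:40–14:08 = 7 h 28 min; less 45 min break → 6 h 43 min
Total: 10 h 31 min + 6 h 26 min + 9 h 28 min + 7 h 9 min + 4 h 37 min + 6 h 43 min = 44 h 54 min.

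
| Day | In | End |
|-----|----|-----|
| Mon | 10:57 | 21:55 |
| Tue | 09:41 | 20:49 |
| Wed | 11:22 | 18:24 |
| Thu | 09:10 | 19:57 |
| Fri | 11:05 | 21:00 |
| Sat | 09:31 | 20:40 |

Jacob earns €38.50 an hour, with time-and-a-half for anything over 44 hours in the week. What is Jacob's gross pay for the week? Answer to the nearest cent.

€2674.79

Mon: 10:57–21:55 = 10 h 58 min
Tue: 09:41–20:49 = 11 h 8 min
Wed: 11:22–18:24 = 7 h 2 min
Thu: 09:10–19:57 = 10 h 47 min
Fri: 11:05–21:00 = 9 h 55 min
Sat: 09:31–20:40 = 11 h 9 min
Total worked: 60 h 59 min = 3659 min.
Regular 44 h 0 min = 2640 min at €38.50/h; overtime 16 h 59 min = 1019 min at €57.75/h.
Pay = (2640 × €38.50 + 1019 × €57.75) ÷ 60 = €2674.79.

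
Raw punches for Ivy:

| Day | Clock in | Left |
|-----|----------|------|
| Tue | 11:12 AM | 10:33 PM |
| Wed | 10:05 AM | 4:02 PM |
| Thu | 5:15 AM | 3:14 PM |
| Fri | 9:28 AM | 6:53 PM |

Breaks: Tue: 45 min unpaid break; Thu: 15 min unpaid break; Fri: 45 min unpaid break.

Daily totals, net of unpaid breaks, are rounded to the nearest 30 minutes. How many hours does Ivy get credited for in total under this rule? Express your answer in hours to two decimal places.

34.50 hours

Tue: 11:12 AM–10:33 PM = 11 h 21 min − 45 min = 10 h 36 min → rounds to 10 h 30 min
Wed: 10:05 AM–4:02 PM = 5 h 57 min → rounds to 6 h 0 min
Thu: 5:15 AM–3:14 PM = 9 h 59 min − 15 min = 9 h 44 min → rounds to 9 h 30 min
Fri: 9:28 AM–6:53 PM = 9 h 25 min − 45 min = 8 h 40 min → rounds to 8 h 30 min
Total credited: 34 h 30 min.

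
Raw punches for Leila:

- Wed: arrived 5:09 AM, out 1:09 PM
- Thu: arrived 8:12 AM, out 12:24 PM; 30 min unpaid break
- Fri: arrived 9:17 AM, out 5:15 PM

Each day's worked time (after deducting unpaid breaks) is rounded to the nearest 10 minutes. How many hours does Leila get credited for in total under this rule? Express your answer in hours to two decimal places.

Wed: 5:09 AM–1:09 PM = 8 h 0 min → rounds to 8 h 0 min
Thu: 8:12 AM–12:24 PM = 4 h 12 min − 30 min = 3 h 42 min → rounds to 3 h 40 min
Fri: 9:17 AM–5:15 PM = 7 h 58 min → rounds to 8 h 0 min
Total credited: 19 h 40 min.

19.67 hours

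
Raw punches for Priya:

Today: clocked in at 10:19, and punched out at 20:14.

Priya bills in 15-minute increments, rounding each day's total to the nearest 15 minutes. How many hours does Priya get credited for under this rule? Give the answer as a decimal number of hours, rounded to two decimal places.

Today: 10:19–20:14 = 9 h 55 min → rounds to 10 h 0 min

10.00 hours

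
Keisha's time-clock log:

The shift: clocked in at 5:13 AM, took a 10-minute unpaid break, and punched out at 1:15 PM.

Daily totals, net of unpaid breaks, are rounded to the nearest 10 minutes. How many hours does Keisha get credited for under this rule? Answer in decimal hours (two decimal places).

The shift: 5:13 AM–1:15 PM = 8 h 2 min − 10 min = 7 h 52 min → rounds to 7 h 50 min

7.83 hours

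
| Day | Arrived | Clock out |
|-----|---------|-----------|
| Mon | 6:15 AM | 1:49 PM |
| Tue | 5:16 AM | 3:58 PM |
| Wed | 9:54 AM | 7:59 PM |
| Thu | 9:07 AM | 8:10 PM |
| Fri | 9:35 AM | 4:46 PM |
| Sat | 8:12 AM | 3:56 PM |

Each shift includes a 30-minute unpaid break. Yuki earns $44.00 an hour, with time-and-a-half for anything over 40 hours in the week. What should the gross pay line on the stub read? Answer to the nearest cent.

$2506.90

Mon: 6:15 AM–1:49 PM = 7 h 34 min; less 30 min break → 7 h 4 min
Tue: 5:16 AM–3:58 PM = 10 h 42 min; less 30 min break → 10 h 12 min
Wed: 9:54 AM–7:59 PM = 10 h 5 min; less 30 min break → 9 h 35 min
Thu: 9:07 AM–8:10 PM = 11 h 3 min; less 30 min break → 10 h 33 min
Fri: 9:35 AM–4:46 PM = 7 h 11 min; less 30 min break → 6 h 41 min
Sat: 8:12 AM–3:56 PM = 7 h 44 min; less 30 min break → 7 h 14 min
Total worked: 51 h 19 min = 3079 min.
Regular 40 h 0 min = 2400 min at $44.00/h; overtime 11 h 19 min = 679 min at $66.00/h.
Pay = (2400 × $44.00 + 679 × $66.00) ÷ 60 = $2506.90.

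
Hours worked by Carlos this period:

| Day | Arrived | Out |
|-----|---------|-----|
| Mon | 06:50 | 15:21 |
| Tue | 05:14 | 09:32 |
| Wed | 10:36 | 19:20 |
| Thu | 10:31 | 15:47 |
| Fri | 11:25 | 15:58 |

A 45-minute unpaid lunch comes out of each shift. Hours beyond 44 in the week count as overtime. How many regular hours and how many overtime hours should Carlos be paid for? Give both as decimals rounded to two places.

Mon: 06:50–15:21 = 8 h 31 min; less 45 min break → 7 h 46 min
Tue: 05:14–09:32 = 4 h 18 min; less 45 min break → 3 h 33 min
Wed: 10:36–19:20 = 8 h 44 min; less 45 min break → 7 h 59 min
Thu: 10:31–15:47 = 5 h 16 min; less 45 min break → 4 h 31 min
Fri: 11:25–15:58 = 4 h 33 min; less 45 min break → 3 h 48 min
Total worked: 27 h 37 min = 27.62 h.
Threshold 44 h → overtime 0 h 0 min, regular 27 h 37 min.

Regular 27.62 hours, overtime 0.00 hours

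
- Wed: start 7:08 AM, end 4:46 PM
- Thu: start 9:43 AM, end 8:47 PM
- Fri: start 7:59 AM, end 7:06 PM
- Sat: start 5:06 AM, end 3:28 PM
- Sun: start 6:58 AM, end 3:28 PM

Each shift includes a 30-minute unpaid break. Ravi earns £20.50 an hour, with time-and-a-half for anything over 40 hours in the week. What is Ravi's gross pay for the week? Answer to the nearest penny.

£1071.64

Wed: 7:08 AM–4:46 PM = 9 h 38 min; less 30 min break → 9 h 8 min
Thu: 9:43 AM–8:47 PM = 11 h 4 min; less 30 min break → 10 h 34 min
Fri: 7:59 AM–7:06 PM = 11 h 7 min; less 30 min break → 10 h 37 min
Sat: 5:06 AM–3:28 PM = 10 h 22 min; less 30 min break → 9 h 52 min
Sun: 6:58 AM–3:28 PM = 8 h 30 min; less 30 min break → 8 h 0 min
Total worked: 48 h 11 min = 2891 min.
Regular 40 h 0 min = 2400 min at £20.50/h; overtime 8 h 11 min = 491 min at £30.75/h.
Pay = (2400 × £20.50 + 491 × £30.75) ÷ 60 = £1071.64.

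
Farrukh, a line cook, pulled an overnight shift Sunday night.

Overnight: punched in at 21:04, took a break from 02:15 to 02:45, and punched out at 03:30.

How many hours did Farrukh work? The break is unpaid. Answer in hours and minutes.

5 h 56 min

Overnight: 21:04 → midnight = 2 h 56 min; midnight → 03:30 = 3 h 30 min; span 6 h 26 min; less 30 min break → 5 h 56 min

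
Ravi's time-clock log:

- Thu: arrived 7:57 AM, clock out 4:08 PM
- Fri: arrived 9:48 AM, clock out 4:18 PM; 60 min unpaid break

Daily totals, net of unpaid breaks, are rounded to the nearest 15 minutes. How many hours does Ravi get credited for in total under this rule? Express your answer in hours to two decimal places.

13.75 hours

Thu: 7:57 AM–4:08 PM = 8 h 11 min → rounds to 8 h 15 min
Fri: 9:48 AM–4:18 PM = 6 h 30 min − 60 min = 5 h 30 min → rounds to 5 h 30 min
Total credited: 13 h 45 min.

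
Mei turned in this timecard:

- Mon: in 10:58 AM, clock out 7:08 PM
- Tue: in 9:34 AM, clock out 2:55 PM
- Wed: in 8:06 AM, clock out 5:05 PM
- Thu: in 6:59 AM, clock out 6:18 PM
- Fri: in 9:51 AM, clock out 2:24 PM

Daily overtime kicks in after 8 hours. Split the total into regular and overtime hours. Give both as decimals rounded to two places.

Mon: 10:58 AM–7:08 PM = 8 h 10 min
Tue: 9:34 AM–2:55 PM = 5 h 21 min
Wed: 8:06 AM–5:05 PM = 8 h 59 min
Thu: 6:59 AM–6:18 PM = 11 h 19 min
Fri: 9:51 AM–2:24 PM = 4 h 33 min
Mon reg 8 h 0 min / OT 0 h 10 min; Tue reg 5 h 21 min / OT 0 h 0 min; Wed reg 8 h 0 min / OT 0 h 59 min; Thu reg 8 h 0 min / OT 3 h 19 min; Fri reg 4 h 33 min / OT 0 h 0 min.
Totals: regular 33 h 54 min, overtime 4 h 28 min.

Regular 33.90 hours, overtime 4.47 hours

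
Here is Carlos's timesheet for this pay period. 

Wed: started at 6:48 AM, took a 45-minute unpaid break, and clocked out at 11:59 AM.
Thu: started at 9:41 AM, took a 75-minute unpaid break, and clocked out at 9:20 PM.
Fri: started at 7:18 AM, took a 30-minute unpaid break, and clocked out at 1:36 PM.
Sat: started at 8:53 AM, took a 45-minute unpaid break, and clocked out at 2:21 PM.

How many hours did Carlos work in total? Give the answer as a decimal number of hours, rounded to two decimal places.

25.35 hours

Wed: 6:48 AM–11:59 AM = 5 h 11 min; less 45 min break → 4 h 26 min
Thu: 9:41 AM–9:20 PM = 11 h 39 min; less 75 min break → 10 h 24 min
Fri: 7:18 AM–1:36 PM = 6 h 18 min; less 30 min break → 5 h 48 min
Sat: 8:53 AM–2:21 PM = 5 h 28 min; less 45 min break → 4 h 43 min
Total: 4 h 26 min + 10 h 24 min + 5 h 48 min + 4 h 43 min = 25 h 21 min.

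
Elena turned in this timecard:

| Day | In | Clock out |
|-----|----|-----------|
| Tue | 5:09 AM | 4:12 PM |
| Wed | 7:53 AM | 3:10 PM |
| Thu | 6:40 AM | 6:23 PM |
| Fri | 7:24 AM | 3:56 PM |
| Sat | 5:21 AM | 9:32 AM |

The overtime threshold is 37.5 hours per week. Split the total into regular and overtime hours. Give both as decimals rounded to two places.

Tue: 5:09 AM–4:12 PM = 11 h 3 min
Wed: 7:53 AM–3:10 PM = 7 h 17 min
Thu: 6:40 AM–6:23 PM = 11 h 43 min
Fri: 7:24 AM–3:56 PM = 8 h 32 min
Sat: 5:21 AM–9:32 AM = 4 h 11 min
Total worked: 42 h 46 min = 42.77 h.
Threshold 37.5 h → overtime 5 h 16 min, regular 37 h 30 min.

Regular 37.50 hours, overtime 5.27 hours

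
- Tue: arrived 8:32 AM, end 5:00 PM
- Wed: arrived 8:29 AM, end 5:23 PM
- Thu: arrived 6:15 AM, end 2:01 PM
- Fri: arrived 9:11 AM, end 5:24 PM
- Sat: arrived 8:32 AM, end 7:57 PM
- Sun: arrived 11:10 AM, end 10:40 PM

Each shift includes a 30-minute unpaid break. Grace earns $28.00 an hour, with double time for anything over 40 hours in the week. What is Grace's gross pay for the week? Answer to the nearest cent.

Tue: 8:32 AM–5:00 PM = 8 h 28 min; less 30 min break → 7 h 58 min
Wed: 8:29 AM–5:23 PM = 8 h 54 min; less 30 min break → 8 h 24 min
Thu: 6:15 AM–2:01 PM = 7 h 46 min; less 30 min break → 7 h 16 min
Fri: 9:11 AM–5:24 PM = 8 h 13 min; less 30 min break → 7 h 43 min
Sat: 8:32 AM–7:57 PM = 11 h 25 min; less 30 min break → 10 h 55 min
Sun: 11:10 AM–10:40 PM = 11 h 30 min; less 30 min break → 11 h 0 min
Total worked: 53 h 16 min = 3196 min.
Regular 40 h 0 min = 2400 min at $28.00/h; overtime 13 h 16 min = 796 min at $56.00/h.
Pay = (2400 × $28.00 + 796 × $56.00) ÷ 60 = $1862.93.

$1862.93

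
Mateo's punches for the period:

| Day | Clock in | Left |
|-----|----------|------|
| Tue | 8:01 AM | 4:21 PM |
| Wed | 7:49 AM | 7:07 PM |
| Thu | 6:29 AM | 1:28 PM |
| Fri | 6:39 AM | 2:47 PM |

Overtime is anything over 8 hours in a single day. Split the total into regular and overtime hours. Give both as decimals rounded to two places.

Regular 30.98 hours, overtime 3.77 hours

Tue: 8:01 AM–4:21 PM = 8 h 20 min
Wed: 7:49 AM–7:07 PM = 11 h 18 min
Thu: 6:29 AM–1:28 PM = 6 h 59 min
Fri: 6:39 AM–2:47 PM = 8 h 8 min
Tue reg 8 h 0 min / OT 0 h 20 min; Wed reg 8 h 0 min / OT 3 h 18 min; Thu reg 6 h 59 min / OT 0 h 0 min; Fri reg 8 h 0 min / OT 0 h 8 min.
Totals: regular 30 h 59 min, overtime 3 h 46 min.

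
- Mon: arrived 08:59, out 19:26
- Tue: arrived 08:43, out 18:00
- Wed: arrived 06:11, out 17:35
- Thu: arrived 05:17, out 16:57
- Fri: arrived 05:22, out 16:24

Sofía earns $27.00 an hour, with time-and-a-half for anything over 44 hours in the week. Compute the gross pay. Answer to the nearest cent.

$1586.25

Mon: 08:59–19:26 = 10 h 27 min
Tue: 08:43–18:00 = 9 h 17 min
Wed: 06:11–17:35 = 11 h 24 min
Thu: 05:17–16:57 = 11 h 40 min
Fri: 05:22–16:24 = 11 h 2 min
Total worked: 53 h 50 min = 3230 min.
Regular 44 h 0 min = 2640 min at $27.00/h; overtime 9 h 50 min = 590 min at $40.50/h.
Pay = (2640 × $27.00 + 590 × $40.50) ÷ 60 = $1586.25.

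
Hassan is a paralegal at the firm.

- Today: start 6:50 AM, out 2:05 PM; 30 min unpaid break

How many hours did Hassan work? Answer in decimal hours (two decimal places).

6.75 hours

Today: 6:50 AM–2:05 PM = 7 h 15 min; less 30 min break → 6 h 45 min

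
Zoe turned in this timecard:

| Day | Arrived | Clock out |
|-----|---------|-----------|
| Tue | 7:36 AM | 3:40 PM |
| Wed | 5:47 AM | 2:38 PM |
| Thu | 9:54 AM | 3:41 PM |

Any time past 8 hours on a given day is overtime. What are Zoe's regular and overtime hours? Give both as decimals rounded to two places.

Regular 21.78 hours, overtime 0.92 hours

Tue: 7:36 AM–3:40 PM = 8 h 4 min
Wed: 5:47 AM–2:38 PM = 8 h 51 min
Thu: 9:54 AM–3:41 PM = 5 h 47 min
Tue reg 8 h 0 min / OT 0 h 4 min; Wed reg 8 h 0 min / OT 0 h 51 min; Thu reg 5 h 47 min / OT 0 h 0 min.
Totals: regular 21 h 47 min, overtime 0 h 55 min.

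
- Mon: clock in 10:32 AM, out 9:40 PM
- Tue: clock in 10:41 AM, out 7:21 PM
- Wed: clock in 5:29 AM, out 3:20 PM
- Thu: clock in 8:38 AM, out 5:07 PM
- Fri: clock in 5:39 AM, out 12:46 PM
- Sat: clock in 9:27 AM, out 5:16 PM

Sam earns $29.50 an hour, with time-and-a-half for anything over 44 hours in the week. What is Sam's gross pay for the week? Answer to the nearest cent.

$1699.20

Mon: 10:32 AM–9:40 PM = 11 h 8 min
Tue: 10:41 AM–7:21 PM = 8 h 40 min
Wed: 5:29 AM–3:20 PM = 9 h 51 min
Thu: 8:38 AM–5:07 PM = 8 h 29 min
Fri: 5:39 AM–12:46 PM = 7 h 7 min
Sat: 9:27 AM–5:16 PM = 7 h 49 min
Total worked: 53 h 4 min = 3184 min.
Regular 44 h 0 min = 2640 min at $29.50/h; overtime 9 h 4 min = 544 min at $44.25/h.
Pay = (2640 × $29.50 + 544 × $44.25) ÷ 60 = $1699.20.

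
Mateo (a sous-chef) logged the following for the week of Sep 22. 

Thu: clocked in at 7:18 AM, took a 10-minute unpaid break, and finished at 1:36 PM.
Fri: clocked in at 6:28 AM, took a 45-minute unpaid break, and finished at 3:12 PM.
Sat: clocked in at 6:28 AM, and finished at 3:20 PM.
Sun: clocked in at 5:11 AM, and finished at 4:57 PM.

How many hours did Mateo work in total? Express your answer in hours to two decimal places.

Thu: 7:18 AM–1:36 PM = 6 h 18 min; less 10 min break → 6 h 8 min
Fri: 6:28 AM–3:12 PM = 8 h 44 min; less 45 min break → 7 h 59 min
Sat: 6:28 AM–3:20 PM = 8 h 52 min
Sun: 5:11 AM–4:57 PM = 11 h 46 min
Total: 6 h 8 min + 7 h 59 min + 8 h 52 min + 11 h 46 min = 34 h 45 min.

34.75 hours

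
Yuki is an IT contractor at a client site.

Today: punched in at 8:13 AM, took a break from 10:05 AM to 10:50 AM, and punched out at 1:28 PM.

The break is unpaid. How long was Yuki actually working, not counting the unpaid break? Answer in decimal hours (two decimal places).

Today: 8:13 AM–1:28 PM = 5 h 15 min; less 45 min break → 4 h 30 min

4.50 hours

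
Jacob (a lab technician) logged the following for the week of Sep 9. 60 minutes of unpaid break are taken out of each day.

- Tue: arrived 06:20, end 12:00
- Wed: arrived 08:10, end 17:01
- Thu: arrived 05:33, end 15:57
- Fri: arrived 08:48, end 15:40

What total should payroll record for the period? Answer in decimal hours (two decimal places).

Tue: 06:20–12:00 = 5 h 40 min; less 60 min break → 4 h 40 min
Wed: 08:10–17:01 = 8 h 51 min; less 60 min break → 7 h 51 min
Thu: 05:33–15:57 = 10 h 24 min; less 60 min break → 9 h 24 min
Fri: 08:48–15:40 = 6 h 52 min; less 60 min break → 5 h 52 min
Total: 4 h 40 min + 7 h 51 min + 9 h 24 min + 5 h 52 min = 27 h 47 min.

27.78 hours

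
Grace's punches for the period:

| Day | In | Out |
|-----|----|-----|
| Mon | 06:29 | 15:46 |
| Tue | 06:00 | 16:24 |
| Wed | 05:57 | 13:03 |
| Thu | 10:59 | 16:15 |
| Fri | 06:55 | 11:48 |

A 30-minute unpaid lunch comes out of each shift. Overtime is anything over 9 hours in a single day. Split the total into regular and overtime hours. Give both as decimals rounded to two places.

Mon: 06:29–15:46 = 9 h 17 min; less 30 min break → 8 h 47 min
Tue: 06:00–16:24 = 10 h 24 min; less 30 min break → 9 h 54 min
Wed: 05:57–13:03 = 7 h 6 min; less 30 min break → 6 h 36 min
Thu: 10:59–16:15 = 5 h 16 min; less 30 min break → 4 h 46 min
Fri: 06:55–11:48 = 4 h 53 min; less 30 min break → 4 h 23 min
Mon reg 8 h 47 min / OT 0 h 0 min; Tue reg 9 h 0 min / OT 0 h 54 min; Wed reg 6 h 36 min / OT 0 h 0 min; Thu reg 4 h 46 min / OT 0 h 0 min; Fri reg 4 h 23 min / OT 0 h 0 min.
Totals: regular 33 h 32 min, overtime 0 h 54 min.

Regular 33.53 hours, overtime 0.90 hours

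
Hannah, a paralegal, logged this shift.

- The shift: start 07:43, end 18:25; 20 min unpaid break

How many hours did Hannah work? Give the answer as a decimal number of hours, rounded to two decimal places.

The shift: 07:43–18:25 = 10 h 42 min; less 20 min break → 10 h 22 min

10.37 hours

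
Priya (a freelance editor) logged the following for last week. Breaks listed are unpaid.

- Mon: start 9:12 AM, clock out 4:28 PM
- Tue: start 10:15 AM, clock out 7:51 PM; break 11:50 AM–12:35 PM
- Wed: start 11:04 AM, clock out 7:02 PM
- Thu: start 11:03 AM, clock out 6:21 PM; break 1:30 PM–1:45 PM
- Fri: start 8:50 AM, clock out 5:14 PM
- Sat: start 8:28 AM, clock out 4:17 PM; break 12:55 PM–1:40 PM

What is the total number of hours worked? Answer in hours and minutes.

46 h 36 min

Mon: 9:12 AM–4:28 PM = 7 h 16 min
Tue: 10:15 AM–7:51 PM = 9 h 36 min; less 45 min break → 8 h 51 min
Wed: 11:04 AM–7:02 PM = 7 h 58 min
Thu: 11:03 AM–6:21 PM = 7 h 18 min; less 15 min break → 7 h 3 min
Fri: 8:50 AM–5:14 PM = 8 h 24 min
Sat: 8:28 AM–4:17 PM = 7 h 49 min; less 45 min break → 7 h 4 min
Total: 7 h 16 min + 8 h 51 min + 7 h 58 min + 7 h 3 min + 8 h 24 min + 7 h 4 min = 46 h 36 min.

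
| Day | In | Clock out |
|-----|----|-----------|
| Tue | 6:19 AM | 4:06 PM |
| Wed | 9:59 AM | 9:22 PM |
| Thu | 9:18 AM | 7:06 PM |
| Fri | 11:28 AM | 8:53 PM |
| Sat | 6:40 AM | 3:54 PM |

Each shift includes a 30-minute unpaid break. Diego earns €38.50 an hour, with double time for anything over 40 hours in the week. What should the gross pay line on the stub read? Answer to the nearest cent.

Tue: 6:19 AM–4:06 PM = 9 h 47 min; less 30 min break → 9 h 17 min
Wed: 9:59 AM–9:22 PM = 11 h 23 min; less 30 min break → 10 h 53 min
Thu: 9:18 AM–7:06 PM = 9 h 48 min; less 30 min break → 9 h 18 min
Fri: 11:28 AM–8:53 PM = 9 h 25 min; less 30 min break → 8 h 55 min
Sat: 6:40 AM–3:54 PM = 9 h 14 min; less 30 min break → 8 h 44 min
Total worked: 47 h 7 min = 2827 min.
Regular 40 h 0 min = 2400 min at €38.50/h; overtime 7 h 7 min = 427 min at €77.00/h.
Pay = (2400 × €38.50 + 427 × €77.00) ÷ 60 = €2087.98.

€2087.98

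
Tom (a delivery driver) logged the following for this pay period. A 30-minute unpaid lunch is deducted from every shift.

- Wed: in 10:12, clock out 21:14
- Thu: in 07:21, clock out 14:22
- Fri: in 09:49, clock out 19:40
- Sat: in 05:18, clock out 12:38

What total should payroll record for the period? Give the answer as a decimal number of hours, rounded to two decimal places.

Wed: 10:12–21:14 = 11 h 2 min; less 30 min break → 10 h 32 min
Thu: 07:21–14:22 = 7 h 1 min; less 30 min break → 6 h 31 min
Fri: 09:49–19:40 = 9 h 51 min; less 30 min break → 9 h 21 min
Sat: 05:18–12:38 = 7 h 20 min; less 30 min break → 6 h 50 min
Total: 10 h 32 min + 6 h 31 min + 9 h 21 min + 6 h 50 min = 33 h 14 min.

33.23 hours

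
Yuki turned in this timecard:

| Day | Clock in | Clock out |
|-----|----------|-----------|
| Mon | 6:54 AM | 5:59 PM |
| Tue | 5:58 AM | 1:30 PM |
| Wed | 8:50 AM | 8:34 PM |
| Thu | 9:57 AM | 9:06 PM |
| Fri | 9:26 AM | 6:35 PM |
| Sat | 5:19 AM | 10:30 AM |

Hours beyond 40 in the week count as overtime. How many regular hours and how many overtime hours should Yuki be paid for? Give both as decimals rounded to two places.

Mon: 6:54 AM–5:59 PM = 11 h 5 min
Tue: 5:58 AM–1:30 PM = 7 h 32 min
Wed: 8:50 AM–8:34 PM = 11 h 44 min
Thu: 9:57 AM–9:06 PM = 11 h 9 min
Fri: 9:26 AM–6:35 PM = 9 h 9 min
Sat: 5:19 AM–10:30 AM = 5 h 11 min
Total worked: 55 h 50 min = 55.83 h.
Threshold 40 h → overtime 15 h 50 min, regular 40 h 0 min.

Regular 40.00 hours, overtime 15.83 hours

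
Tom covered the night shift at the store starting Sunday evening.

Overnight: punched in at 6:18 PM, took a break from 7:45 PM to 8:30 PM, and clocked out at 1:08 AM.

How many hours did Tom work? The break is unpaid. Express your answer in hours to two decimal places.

Overnight: 6:18 PM → midnight = 5 h 42 min; midnight → 1:08 AM = 1 h 8 min; span 6 h 50 min; less 45 min break → 6 h 5 min

6.08 hours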